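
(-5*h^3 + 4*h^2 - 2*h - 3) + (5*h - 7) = -5*h^3 + 4*h^2 + 3*h - 10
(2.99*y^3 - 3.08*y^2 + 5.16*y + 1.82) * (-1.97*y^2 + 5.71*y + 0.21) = -5.8903*y^5 + 23.1405*y^4 - 27.1241*y^3 + 25.2314*y^2 + 11.4758*y + 0.3822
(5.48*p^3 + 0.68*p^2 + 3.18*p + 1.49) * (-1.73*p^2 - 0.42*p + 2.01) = -9.4804*p^5 - 3.478*p^4 + 5.2278*p^3 - 2.5465*p^2 + 5.766*p + 2.9949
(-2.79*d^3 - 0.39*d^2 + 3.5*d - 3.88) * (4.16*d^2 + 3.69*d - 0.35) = -11.6064*d^5 - 11.9175*d^4 + 14.0974*d^3 - 3.0893*d^2 - 15.5422*d + 1.358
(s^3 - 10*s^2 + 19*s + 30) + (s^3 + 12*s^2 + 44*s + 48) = 2*s^3 + 2*s^2 + 63*s + 78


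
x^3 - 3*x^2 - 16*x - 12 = (x - 6)*(x + 1)*(x + 2)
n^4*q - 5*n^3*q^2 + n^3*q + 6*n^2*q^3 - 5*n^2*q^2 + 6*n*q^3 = n*(n - 3*q)*(n - 2*q)*(n*q + q)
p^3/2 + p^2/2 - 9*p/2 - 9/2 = (p/2 + 1/2)*(p - 3)*(p + 3)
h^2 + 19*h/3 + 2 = (h + 1/3)*(h + 6)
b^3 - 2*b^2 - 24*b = b*(b - 6)*(b + 4)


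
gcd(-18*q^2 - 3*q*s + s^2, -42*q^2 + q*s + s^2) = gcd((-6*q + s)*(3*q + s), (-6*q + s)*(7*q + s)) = 6*q - s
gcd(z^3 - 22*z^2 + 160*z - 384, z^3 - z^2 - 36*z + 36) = z - 6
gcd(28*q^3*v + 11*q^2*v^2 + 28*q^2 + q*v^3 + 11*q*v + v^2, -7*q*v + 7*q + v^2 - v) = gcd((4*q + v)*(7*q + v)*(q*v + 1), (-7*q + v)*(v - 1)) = 1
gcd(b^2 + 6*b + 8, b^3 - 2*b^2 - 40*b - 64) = b^2 + 6*b + 8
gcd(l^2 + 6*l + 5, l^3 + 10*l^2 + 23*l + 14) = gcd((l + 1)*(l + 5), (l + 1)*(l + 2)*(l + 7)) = l + 1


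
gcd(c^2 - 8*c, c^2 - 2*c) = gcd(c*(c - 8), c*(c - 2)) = c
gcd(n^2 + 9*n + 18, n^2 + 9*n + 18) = n^2 + 9*n + 18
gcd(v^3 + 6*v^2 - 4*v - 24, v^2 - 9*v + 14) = v - 2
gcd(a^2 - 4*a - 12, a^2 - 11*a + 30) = a - 6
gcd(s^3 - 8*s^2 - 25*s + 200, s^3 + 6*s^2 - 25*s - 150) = s^2 - 25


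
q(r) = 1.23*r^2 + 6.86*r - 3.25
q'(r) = 2.46*r + 6.86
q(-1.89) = -11.82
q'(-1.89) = 2.21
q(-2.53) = -12.73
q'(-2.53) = 0.64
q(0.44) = 0.01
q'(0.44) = 7.94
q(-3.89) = -11.32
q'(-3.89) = -2.71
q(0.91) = 4.01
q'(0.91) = 9.10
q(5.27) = 67.06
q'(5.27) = 19.82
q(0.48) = 0.33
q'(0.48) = 8.04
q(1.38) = 8.56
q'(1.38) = 10.25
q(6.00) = 82.19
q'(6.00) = 21.62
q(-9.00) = 34.64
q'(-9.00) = -15.28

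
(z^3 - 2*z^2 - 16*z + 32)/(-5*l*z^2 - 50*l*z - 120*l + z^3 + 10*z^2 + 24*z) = (z^2 - 6*z + 8)/(-5*l*z - 30*l + z^2 + 6*z)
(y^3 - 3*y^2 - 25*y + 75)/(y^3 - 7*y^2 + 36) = (y^2 - 25)/(y^2 - 4*y - 12)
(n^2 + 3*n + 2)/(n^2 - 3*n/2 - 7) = 2*(n + 1)/(2*n - 7)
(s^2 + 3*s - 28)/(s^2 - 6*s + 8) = (s + 7)/(s - 2)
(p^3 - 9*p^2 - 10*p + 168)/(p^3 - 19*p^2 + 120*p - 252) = (p + 4)/(p - 6)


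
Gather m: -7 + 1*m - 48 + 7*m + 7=8*m - 48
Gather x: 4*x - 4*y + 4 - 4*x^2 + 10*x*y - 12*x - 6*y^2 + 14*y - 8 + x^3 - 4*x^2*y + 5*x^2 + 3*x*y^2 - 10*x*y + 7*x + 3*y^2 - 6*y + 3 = x^3 + x^2*(1 - 4*y) + x*(3*y^2 - 1) - 3*y^2 + 4*y - 1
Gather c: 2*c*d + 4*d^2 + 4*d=2*c*d + 4*d^2 + 4*d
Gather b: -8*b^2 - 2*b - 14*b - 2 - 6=-8*b^2 - 16*b - 8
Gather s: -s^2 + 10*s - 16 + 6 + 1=-s^2 + 10*s - 9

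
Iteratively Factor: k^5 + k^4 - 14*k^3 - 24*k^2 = (k + 2)*(k^4 - k^3 - 12*k^2) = (k + 2)*(k + 3)*(k^3 - 4*k^2) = (k - 4)*(k + 2)*(k + 3)*(k^2) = k*(k - 4)*(k + 2)*(k + 3)*(k)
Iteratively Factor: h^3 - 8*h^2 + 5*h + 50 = (h - 5)*(h^2 - 3*h - 10) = (h - 5)^2*(h + 2)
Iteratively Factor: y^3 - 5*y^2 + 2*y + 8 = (y - 2)*(y^2 - 3*y - 4) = (y - 2)*(y + 1)*(y - 4)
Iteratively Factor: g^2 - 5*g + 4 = (g - 1)*(g - 4)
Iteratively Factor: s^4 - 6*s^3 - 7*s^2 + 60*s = (s - 4)*(s^3 - 2*s^2 - 15*s) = (s - 5)*(s - 4)*(s^2 + 3*s) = (s - 5)*(s - 4)*(s + 3)*(s)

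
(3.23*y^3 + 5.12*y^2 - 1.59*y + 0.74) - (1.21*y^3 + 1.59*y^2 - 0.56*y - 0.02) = 2.02*y^3 + 3.53*y^2 - 1.03*y + 0.76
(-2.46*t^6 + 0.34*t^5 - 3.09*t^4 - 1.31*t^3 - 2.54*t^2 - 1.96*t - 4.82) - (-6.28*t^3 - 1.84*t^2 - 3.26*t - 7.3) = -2.46*t^6 + 0.34*t^5 - 3.09*t^4 + 4.97*t^3 - 0.7*t^2 + 1.3*t + 2.48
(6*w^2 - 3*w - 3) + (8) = 6*w^2 - 3*w + 5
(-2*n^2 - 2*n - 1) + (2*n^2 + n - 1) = -n - 2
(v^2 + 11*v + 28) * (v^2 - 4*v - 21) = v^4 + 7*v^3 - 37*v^2 - 343*v - 588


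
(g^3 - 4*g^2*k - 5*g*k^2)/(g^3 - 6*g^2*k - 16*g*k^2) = (-g^2 + 4*g*k + 5*k^2)/(-g^2 + 6*g*k + 16*k^2)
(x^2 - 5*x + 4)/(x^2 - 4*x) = (x - 1)/x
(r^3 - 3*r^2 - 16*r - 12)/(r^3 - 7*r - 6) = (r - 6)/(r - 3)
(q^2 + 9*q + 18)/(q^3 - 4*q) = (q^2 + 9*q + 18)/(q*(q^2 - 4))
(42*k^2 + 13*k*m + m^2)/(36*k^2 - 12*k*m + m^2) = (42*k^2 + 13*k*m + m^2)/(36*k^2 - 12*k*m + m^2)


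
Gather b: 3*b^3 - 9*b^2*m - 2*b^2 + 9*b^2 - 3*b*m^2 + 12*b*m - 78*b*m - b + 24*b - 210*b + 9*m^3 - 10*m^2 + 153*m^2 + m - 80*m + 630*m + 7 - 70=3*b^3 + b^2*(7 - 9*m) + b*(-3*m^2 - 66*m - 187) + 9*m^3 + 143*m^2 + 551*m - 63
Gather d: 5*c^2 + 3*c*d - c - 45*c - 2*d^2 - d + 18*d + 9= 5*c^2 - 46*c - 2*d^2 + d*(3*c + 17) + 9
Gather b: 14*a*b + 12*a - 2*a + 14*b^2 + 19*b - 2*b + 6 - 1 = 10*a + 14*b^2 + b*(14*a + 17) + 5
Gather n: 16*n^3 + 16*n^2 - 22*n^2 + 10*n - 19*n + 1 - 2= 16*n^3 - 6*n^2 - 9*n - 1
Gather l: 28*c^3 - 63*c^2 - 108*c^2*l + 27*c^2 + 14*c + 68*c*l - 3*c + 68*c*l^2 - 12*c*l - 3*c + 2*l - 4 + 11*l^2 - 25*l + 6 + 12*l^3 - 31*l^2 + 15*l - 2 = 28*c^3 - 36*c^2 + 8*c + 12*l^3 + l^2*(68*c - 20) + l*(-108*c^2 + 56*c - 8)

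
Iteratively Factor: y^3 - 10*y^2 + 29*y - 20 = (y - 5)*(y^2 - 5*y + 4) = (y - 5)*(y - 4)*(y - 1)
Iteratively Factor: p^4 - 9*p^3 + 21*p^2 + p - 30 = (p + 1)*(p^3 - 10*p^2 + 31*p - 30) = (p - 2)*(p + 1)*(p^2 - 8*p + 15) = (p - 5)*(p - 2)*(p + 1)*(p - 3)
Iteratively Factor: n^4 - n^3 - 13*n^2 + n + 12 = (n + 3)*(n^3 - 4*n^2 - n + 4) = (n + 1)*(n + 3)*(n^2 - 5*n + 4) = (n - 4)*(n + 1)*(n + 3)*(n - 1)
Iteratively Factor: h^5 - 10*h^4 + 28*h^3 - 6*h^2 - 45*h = (h - 3)*(h^4 - 7*h^3 + 7*h^2 + 15*h) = (h - 3)*(h + 1)*(h^3 - 8*h^2 + 15*h) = (h - 5)*(h - 3)*(h + 1)*(h^2 - 3*h) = h*(h - 5)*(h - 3)*(h + 1)*(h - 3)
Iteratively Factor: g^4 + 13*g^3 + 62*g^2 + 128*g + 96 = (g + 2)*(g^3 + 11*g^2 + 40*g + 48) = (g + 2)*(g + 3)*(g^2 + 8*g + 16) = (g + 2)*(g + 3)*(g + 4)*(g + 4)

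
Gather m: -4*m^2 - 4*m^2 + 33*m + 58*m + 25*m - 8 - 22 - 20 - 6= -8*m^2 + 116*m - 56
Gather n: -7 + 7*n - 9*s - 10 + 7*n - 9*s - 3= 14*n - 18*s - 20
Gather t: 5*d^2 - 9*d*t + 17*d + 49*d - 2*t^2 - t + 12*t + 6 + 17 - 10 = 5*d^2 + 66*d - 2*t^2 + t*(11 - 9*d) + 13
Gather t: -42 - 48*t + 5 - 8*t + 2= -56*t - 35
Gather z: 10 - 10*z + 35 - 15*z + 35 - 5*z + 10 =90 - 30*z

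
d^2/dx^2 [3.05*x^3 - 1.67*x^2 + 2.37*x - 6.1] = 18.3*x - 3.34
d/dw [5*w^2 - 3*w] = 10*w - 3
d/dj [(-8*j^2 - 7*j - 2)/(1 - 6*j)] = (48*j^2 - 16*j - 19)/(36*j^2 - 12*j + 1)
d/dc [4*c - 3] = 4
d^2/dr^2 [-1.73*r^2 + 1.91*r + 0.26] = -3.46000000000000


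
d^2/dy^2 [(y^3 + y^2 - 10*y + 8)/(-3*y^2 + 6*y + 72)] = -40/(3*y^3 - 54*y^2 + 324*y - 648)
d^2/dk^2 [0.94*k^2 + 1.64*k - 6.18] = 1.88000000000000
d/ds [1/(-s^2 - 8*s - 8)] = 2*(s + 4)/(s^2 + 8*s + 8)^2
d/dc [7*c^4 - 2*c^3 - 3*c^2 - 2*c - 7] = 28*c^3 - 6*c^2 - 6*c - 2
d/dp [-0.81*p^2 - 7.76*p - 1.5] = -1.62*p - 7.76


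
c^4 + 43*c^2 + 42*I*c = c*(c - 7*I)*(c + I)*(c + 6*I)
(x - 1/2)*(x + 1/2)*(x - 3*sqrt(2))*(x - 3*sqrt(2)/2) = x^4 - 9*sqrt(2)*x^3/2 + 35*x^2/4 + 9*sqrt(2)*x/8 - 9/4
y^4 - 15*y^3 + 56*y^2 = y^2*(y - 8)*(y - 7)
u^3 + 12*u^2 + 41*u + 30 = (u + 1)*(u + 5)*(u + 6)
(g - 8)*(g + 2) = g^2 - 6*g - 16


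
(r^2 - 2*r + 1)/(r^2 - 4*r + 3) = (r - 1)/(r - 3)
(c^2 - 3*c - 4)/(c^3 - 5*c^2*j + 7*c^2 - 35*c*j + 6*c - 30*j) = (c - 4)/(c^2 - 5*c*j + 6*c - 30*j)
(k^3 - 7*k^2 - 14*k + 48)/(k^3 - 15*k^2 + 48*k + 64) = (k^2 + k - 6)/(k^2 - 7*k - 8)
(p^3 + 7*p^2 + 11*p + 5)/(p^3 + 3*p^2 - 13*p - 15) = (p + 1)/(p - 3)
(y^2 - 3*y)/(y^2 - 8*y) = (y - 3)/(y - 8)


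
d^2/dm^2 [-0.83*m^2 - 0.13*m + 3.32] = -1.66000000000000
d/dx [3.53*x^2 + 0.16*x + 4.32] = 7.06*x + 0.16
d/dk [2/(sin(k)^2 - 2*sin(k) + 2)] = 4*(1 - sin(k))*cos(k)/(sin(k)^2 - 2*sin(k) + 2)^2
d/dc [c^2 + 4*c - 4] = 2*c + 4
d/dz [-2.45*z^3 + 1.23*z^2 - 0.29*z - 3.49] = -7.35*z^2 + 2.46*z - 0.29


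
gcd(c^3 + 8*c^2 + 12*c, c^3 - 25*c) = c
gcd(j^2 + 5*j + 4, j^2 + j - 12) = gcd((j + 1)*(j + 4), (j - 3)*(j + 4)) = j + 4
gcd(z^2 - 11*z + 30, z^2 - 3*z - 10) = z - 5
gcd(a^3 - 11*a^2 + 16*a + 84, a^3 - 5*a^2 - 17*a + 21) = a - 7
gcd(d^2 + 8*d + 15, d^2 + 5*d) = d + 5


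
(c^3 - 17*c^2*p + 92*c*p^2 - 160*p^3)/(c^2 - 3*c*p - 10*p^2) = (c^2 - 12*c*p + 32*p^2)/(c + 2*p)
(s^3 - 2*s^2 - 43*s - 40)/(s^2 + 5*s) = s - 7 - 8/s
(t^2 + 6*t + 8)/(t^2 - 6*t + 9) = (t^2 + 6*t + 8)/(t^2 - 6*t + 9)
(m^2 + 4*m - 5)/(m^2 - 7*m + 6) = (m + 5)/(m - 6)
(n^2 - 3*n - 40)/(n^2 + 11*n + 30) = (n - 8)/(n + 6)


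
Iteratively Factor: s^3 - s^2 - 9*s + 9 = (s - 1)*(s^2 - 9) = (s - 1)*(s + 3)*(s - 3)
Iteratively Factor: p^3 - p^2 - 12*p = (p)*(p^2 - p - 12) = p*(p + 3)*(p - 4)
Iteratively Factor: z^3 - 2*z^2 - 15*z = (z - 5)*(z^2 + 3*z) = (z - 5)*(z + 3)*(z)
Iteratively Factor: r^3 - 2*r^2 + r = (r)*(r^2 - 2*r + 1) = r*(r - 1)*(r - 1)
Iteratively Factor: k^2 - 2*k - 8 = (k - 4)*(k + 2)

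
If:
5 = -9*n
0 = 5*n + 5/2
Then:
No Solution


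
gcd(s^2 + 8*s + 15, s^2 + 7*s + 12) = s + 3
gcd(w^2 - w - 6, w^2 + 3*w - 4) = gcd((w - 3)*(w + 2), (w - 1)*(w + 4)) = 1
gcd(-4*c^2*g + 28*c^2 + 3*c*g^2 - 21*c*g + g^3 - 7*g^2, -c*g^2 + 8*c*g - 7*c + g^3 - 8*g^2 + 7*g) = c*g - 7*c - g^2 + 7*g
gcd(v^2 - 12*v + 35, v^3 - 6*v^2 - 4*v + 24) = 1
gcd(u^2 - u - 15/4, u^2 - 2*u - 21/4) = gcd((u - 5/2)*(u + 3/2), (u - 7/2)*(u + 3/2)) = u + 3/2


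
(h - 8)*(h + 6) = h^2 - 2*h - 48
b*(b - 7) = b^2 - 7*b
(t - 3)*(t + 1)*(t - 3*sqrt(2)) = t^3 - 3*sqrt(2)*t^2 - 2*t^2 - 3*t + 6*sqrt(2)*t + 9*sqrt(2)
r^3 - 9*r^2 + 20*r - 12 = (r - 6)*(r - 2)*(r - 1)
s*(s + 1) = s^2 + s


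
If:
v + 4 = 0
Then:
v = -4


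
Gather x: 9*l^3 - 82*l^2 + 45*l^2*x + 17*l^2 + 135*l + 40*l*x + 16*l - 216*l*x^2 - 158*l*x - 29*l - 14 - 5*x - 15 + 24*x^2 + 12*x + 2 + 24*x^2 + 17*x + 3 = 9*l^3 - 65*l^2 + 122*l + x^2*(48 - 216*l) + x*(45*l^2 - 118*l + 24) - 24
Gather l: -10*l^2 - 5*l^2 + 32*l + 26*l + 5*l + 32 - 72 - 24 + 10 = -15*l^2 + 63*l - 54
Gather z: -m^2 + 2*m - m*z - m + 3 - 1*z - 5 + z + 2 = -m^2 - m*z + m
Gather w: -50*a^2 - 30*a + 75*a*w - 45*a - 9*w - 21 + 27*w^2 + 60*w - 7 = -50*a^2 - 75*a + 27*w^2 + w*(75*a + 51) - 28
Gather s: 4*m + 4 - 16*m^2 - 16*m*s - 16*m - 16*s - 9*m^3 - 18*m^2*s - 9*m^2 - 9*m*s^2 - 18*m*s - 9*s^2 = -9*m^3 - 25*m^2 - 12*m + s^2*(-9*m - 9) + s*(-18*m^2 - 34*m - 16) + 4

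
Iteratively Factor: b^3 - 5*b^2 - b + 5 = (b - 1)*(b^2 - 4*b - 5) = (b - 5)*(b - 1)*(b + 1)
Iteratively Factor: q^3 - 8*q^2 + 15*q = (q)*(q^2 - 8*q + 15) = q*(q - 3)*(q - 5)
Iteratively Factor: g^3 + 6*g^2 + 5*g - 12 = (g - 1)*(g^2 + 7*g + 12) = (g - 1)*(g + 4)*(g + 3)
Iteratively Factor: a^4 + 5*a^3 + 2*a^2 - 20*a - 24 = (a - 2)*(a^3 + 7*a^2 + 16*a + 12) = (a - 2)*(a + 2)*(a^2 + 5*a + 6) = (a - 2)*(a + 2)*(a + 3)*(a + 2)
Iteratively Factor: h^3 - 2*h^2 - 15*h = (h - 5)*(h^2 + 3*h) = h*(h - 5)*(h + 3)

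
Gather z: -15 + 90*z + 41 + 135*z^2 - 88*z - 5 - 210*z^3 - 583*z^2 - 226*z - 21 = -210*z^3 - 448*z^2 - 224*z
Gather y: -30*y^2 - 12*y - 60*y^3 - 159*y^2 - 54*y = -60*y^3 - 189*y^2 - 66*y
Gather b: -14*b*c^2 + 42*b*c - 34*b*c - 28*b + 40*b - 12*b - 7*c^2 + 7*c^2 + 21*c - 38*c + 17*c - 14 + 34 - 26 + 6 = b*(-14*c^2 + 8*c)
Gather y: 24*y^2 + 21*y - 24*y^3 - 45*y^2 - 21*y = -24*y^3 - 21*y^2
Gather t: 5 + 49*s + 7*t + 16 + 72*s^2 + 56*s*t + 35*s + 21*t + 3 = 72*s^2 + 84*s + t*(56*s + 28) + 24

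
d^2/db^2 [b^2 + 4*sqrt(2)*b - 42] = 2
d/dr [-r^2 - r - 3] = -2*r - 1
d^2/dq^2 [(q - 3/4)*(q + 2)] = 2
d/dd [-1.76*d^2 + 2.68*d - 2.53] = 2.68 - 3.52*d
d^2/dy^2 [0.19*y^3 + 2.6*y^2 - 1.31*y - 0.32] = 1.14*y + 5.2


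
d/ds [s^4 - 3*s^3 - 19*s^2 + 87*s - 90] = 4*s^3 - 9*s^2 - 38*s + 87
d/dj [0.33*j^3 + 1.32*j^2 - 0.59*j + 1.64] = 0.99*j^2 + 2.64*j - 0.59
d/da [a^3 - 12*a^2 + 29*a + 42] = 3*a^2 - 24*a + 29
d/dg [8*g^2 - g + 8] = 16*g - 1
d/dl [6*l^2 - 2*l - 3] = 12*l - 2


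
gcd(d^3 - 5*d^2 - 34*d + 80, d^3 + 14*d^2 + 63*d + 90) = d + 5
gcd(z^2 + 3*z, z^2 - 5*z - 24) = z + 3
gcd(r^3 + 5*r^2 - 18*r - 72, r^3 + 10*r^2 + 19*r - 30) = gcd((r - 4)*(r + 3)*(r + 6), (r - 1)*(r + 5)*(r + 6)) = r + 6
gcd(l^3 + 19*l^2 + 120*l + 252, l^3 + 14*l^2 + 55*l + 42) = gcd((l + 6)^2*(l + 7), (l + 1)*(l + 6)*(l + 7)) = l^2 + 13*l + 42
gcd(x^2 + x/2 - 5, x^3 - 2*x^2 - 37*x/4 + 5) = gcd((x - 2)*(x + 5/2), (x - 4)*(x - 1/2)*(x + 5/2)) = x + 5/2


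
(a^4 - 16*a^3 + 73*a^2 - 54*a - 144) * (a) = a^5 - 16*a^4 + 73*a^3 - 54*a^2 - 144*a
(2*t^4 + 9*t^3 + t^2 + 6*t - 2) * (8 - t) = -2*t^5 + 7*t^4 + 71*t^3 + 2*t^2 + 50*t - 16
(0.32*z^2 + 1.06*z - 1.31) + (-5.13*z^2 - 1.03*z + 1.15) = -4.81*z^2 + 0.03*z - 0.16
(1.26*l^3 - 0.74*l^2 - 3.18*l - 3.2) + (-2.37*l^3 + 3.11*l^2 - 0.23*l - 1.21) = -1.11*l^3 + 2.37*l^2 - 3.41*l - 4.41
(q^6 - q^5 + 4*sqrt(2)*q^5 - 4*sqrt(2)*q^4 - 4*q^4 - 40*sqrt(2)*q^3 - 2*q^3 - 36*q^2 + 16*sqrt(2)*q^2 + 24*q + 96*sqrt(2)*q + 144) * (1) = q^6 - q^5 + 4*sqrt(2)*q^5 - 4*sqrt(2)*q^4 - 4*q^4 - 40*sqrt(2)*q^3 - 2*q^3 - 36*q^2 + 16*sqrt(2)*q^2 + 24*q + 96*sqrt(2)*q + 144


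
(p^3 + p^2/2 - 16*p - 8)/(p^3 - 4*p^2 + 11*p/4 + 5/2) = 2*(p^2 - 16)/(2*p^2 - 9*p + 10)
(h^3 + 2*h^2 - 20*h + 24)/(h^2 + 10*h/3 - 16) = 3*(h^2 - 4*h + 4)/(3*h - 8)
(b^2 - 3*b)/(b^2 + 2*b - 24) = b*(b - 3)/(b^2 + 2*b - 24)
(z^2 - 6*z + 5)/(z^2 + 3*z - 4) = (z - 5)/(z + 4)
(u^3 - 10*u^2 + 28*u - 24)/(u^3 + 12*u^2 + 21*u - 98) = (u^2 - 8*u + 12)/(u^2 + 14*u + 49)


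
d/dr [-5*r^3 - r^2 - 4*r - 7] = -15*r^2 - 2*r - 4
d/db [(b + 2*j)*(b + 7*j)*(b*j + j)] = j*(3*b^2 + 18*b*j + 2*b + 14*j^2 + 9*j)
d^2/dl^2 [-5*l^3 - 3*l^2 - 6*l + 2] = -30*l - 6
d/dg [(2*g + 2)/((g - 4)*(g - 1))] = 2*(-g^2 - 2*g + 9)/(g^4 - 10*g^3 + 33*g^2 - 40*g + 16)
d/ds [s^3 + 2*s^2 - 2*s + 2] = 3*s^2 + 4*s - 2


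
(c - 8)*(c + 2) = c^2 - 6*c - 16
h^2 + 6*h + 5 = (h + 1)*(h + 5)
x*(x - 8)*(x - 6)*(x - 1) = x^4 - 15*x^3 + 62*x^2 - 48*x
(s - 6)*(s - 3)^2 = s^3 - 12*s^2 + 45*s - 54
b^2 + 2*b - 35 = (b - 5)*(b + 7)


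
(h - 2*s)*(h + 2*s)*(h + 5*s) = h^3 + 5*h^2*s - 4*h*s^2 - 20*s^3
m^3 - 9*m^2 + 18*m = m*(m - 6)*(m - 3)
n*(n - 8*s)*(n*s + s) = n^3*s - 8*n^2*s^2 + n^2*s - 8*n*s^2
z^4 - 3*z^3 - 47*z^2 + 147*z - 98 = (z - 7)*(z - 2)*(z - 1)*(z + 7)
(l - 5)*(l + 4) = l^2 - l - 20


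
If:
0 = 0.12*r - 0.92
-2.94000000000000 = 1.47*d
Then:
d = -2.00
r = 7.67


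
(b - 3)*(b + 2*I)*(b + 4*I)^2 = b^4 - 3*b^3 + 10*I*b^3 - 32*b^2 - 30*I*b^2 + 96*b - 32*I*b + 96*I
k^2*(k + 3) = k^3 + 3*k^2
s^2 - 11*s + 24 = (s - 8)*(s - 3)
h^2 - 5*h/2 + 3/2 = (h - 3/2)*(h - 1)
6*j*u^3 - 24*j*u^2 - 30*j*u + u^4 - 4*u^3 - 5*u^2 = u*(6*j + u)*(u - 5)*(u + 1)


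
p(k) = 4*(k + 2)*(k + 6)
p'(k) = 8*k + 32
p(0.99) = 83.60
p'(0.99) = 39.92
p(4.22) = 254.27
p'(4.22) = 65.76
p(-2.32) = -4.71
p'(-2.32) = 13.44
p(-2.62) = -8.38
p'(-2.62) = 11.04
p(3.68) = 219.93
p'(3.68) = 61.44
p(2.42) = 148.87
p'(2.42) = 51.36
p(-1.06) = 18.57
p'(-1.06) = 23.52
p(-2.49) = -6.88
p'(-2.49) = 12.08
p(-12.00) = 240.00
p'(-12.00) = -64.00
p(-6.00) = 0.00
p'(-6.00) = -16.00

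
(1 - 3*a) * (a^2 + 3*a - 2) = -3*a^3 - 8*a^2 + 9*a - 2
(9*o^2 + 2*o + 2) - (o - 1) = 9*o^2 + o + 3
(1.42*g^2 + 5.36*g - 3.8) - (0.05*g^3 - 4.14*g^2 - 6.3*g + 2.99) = -0.05*g^3 + 5.56*g^2 + 11.66*g - 6.79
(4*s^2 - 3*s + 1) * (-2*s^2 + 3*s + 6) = -8*s^4 + 18*s^3 + 13*s^2 - 15*s + 6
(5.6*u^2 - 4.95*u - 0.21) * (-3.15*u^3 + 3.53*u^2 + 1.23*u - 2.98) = -17.64*u^5 + 35.3605*u^4 - 9.924*u^3 - 23.5178*u^2 + 14.4927*u + 0.6258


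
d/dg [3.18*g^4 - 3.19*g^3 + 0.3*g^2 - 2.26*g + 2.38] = 12.72*g^3 - 9.57*g^2 + 0.6*g - 2.26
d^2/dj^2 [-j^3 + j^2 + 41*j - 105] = 2 - 6*j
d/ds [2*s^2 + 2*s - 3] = 4*s + 2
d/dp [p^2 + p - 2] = 2*p + 1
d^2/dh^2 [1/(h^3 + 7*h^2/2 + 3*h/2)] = 4*(-h*(6*h + 7)*(2*h^2 + 7*h + 3) + (6*h^2 + 14*h + 3)^2)/(h^3*(2*h^2 + 7*h + 3)^3)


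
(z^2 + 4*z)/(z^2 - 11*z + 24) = z*(z + 4)/(z^2 - 11*z + 24)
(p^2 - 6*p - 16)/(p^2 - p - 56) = (p + 2)/(p + 7)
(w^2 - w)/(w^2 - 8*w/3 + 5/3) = 3*w/(3*w - 5)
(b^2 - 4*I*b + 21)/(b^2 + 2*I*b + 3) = (b - 7*I)/(b - I)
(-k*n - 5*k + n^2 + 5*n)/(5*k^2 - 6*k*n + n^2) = (-n - 5)/(5*k - n)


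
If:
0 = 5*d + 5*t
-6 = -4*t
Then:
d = -3/2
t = 3/2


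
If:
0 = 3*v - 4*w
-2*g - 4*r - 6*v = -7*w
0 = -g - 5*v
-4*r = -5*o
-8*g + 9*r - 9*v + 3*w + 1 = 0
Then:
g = 16/173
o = -148/4325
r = -37/865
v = -16/865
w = -12/865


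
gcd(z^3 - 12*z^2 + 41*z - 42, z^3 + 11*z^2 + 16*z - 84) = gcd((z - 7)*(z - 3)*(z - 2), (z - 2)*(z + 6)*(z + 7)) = z - 2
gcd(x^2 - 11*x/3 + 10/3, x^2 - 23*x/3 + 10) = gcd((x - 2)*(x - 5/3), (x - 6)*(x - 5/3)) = x - 5/3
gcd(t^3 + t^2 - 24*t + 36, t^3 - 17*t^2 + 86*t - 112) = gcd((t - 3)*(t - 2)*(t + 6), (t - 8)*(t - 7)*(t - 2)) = t - 2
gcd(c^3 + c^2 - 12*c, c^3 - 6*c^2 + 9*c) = c^2 - 3*c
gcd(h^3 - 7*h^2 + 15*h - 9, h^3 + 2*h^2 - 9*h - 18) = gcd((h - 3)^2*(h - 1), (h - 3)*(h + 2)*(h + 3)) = h - 3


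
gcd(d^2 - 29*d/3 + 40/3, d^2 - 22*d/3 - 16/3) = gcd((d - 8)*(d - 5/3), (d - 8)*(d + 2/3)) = d - 8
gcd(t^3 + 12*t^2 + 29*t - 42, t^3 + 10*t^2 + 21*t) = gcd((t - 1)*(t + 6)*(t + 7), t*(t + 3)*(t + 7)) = t + 7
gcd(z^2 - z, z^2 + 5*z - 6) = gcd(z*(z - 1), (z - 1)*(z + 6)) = z - 1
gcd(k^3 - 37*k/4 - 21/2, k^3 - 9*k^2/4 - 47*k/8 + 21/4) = k^2 - 3*k/2 - 7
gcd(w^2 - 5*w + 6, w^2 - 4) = w - 2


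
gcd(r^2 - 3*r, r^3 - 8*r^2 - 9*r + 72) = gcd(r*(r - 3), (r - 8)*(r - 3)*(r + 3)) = r - 3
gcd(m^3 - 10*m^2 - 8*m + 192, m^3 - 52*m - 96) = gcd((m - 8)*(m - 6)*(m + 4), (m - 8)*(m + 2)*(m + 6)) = m - 8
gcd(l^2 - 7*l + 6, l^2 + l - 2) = l - 1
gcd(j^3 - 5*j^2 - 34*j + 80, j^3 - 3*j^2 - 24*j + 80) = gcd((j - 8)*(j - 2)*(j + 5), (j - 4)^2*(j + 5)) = j + 5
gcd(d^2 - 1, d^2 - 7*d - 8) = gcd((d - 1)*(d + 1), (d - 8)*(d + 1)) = d + 1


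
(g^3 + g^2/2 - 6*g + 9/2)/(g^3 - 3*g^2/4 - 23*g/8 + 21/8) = 4*(g + 3)/(4*g + 7)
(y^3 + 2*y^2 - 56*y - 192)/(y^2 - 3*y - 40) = (y^2 + 10*y + 24)/(y + 5)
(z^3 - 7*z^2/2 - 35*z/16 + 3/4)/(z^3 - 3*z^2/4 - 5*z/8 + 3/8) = (4*z^2 - 17*z + 4)/(2*(2*z^2 - 3*z + 1))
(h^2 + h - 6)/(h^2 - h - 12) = (h - 2)/(h - 4)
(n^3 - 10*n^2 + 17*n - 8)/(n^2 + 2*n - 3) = (n^2 - 9*n + 8)/(n + 3)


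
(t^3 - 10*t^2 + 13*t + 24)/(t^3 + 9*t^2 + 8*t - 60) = (t^3 - 10*t^2 + 13*t + 24)/(t^3 + 9*t^2 + 8*t - 60)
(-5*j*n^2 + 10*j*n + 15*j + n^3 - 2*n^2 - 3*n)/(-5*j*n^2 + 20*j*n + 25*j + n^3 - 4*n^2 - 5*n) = (n - 3)/(n - 5)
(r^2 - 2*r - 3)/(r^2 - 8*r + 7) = (r^2 - 2*r - 3)/(r^2 - 8*r + 7)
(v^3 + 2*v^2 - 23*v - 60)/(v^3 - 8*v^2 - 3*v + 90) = (v + 4)/(v - 6)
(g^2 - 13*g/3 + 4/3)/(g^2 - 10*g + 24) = (g - 1/3)/(g - 6)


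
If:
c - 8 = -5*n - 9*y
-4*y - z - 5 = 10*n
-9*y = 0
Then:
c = z/2 + 21/2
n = -z/10 - 1/2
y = 0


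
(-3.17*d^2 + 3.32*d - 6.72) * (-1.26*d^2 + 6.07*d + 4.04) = 3.9942*d^4 - 23.4251*d^3 + 15.8128*d^2 - 27.3776*d - 27.1488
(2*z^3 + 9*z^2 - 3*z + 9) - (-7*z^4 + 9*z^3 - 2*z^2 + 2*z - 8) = 7*z^4 - 7*z^3 + 11*z^2 - 5*z + 17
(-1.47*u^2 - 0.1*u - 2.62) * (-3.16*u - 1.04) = 4.6452*u^3 + 1.8448*u^2 + 8.3832*u + 2.7248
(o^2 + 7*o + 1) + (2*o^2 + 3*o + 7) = 3*o^2 + 10*o + 8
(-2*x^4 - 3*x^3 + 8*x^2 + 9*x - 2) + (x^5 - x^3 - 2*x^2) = x^5 - 2*x^4 - 4*x^3 + 6*x^2 + 9*x - 2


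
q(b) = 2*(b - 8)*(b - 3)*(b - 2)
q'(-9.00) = 1046.00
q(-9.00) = -4488.00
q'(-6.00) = 620.00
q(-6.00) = -2016.00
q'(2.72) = -5.05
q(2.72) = 2.13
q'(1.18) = 38.99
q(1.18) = -20.36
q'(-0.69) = 130.74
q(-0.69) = -172.52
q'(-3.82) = 378.19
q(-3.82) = -938.33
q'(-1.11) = 157.11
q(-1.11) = -232.89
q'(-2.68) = 274.45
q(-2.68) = -567.80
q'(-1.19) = 162.38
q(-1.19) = -245.67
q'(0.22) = 80.85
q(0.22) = -77.00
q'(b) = 2*(b - 8)*(b - 3) + 2*(b - 8)*(b - 2) + 2*(b - 3)*(b - 2)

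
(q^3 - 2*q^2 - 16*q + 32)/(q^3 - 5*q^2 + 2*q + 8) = (q + 4)/(q + 1)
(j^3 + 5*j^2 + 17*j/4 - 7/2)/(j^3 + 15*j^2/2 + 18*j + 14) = (j - 1/2)/(j + 2)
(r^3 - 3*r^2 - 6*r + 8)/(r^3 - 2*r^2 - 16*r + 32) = (r^2 + r - 2)/(r^2 + 2*r - 8)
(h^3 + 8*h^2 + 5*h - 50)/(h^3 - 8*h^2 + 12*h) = (h^2 + 10*h + 25)/(h*(h - 6))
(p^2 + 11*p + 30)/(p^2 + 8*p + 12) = (p + 5)/(p + 2)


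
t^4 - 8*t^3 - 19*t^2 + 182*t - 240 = (t - 8)*(t - 3)*(t - 2)*(t + 5)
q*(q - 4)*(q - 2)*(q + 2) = q^4 - 4*q^3 - 4*q^2 + 16*q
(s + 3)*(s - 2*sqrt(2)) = s^2 - 2*sqrt(2)*s + 3*s - 6*sqrt(2)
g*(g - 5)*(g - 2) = g^3 - 7*g^2 + 10*g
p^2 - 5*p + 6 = (p - 3)*(p - 2)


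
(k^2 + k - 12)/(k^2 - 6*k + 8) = (k^2 + k - 12)/(k^2 - 6*k + 8)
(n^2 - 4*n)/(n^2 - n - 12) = n/(n + 3)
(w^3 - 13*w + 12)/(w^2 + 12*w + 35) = (w^3 - 13*w + 12)/(w^2 + 12*w + 35)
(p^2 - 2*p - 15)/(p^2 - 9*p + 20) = (p + 3)/(p - 4)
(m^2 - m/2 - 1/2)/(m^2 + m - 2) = (m + 1/2)/(m + 2)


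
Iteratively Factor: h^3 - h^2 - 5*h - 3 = (h - 3)*(h^2 + 2*h + 1) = (h - 3)*(h + 1)*(h + 1)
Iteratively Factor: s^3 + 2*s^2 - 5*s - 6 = (s + 3)*(s^2 - s - 2) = (s - 2)*(s + 3)*(s + 1)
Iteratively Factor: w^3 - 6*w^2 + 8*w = (w)*(w^2 - 6*w + 8) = w*(w - 2)*(w - 4)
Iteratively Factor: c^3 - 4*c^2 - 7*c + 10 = (c - 1)*(c^2 - 3*c - 10) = (c - 1)*(c + 2)*(c - 5)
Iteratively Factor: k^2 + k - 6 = (k - 2)*(k + 3)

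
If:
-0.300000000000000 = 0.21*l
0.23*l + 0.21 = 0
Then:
No Solution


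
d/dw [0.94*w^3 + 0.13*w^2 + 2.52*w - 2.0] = 2.82*w^2 + 0.26*w + 2.52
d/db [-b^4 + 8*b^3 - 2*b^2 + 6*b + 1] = -4*b^3 + 24*b^2 - 4*b + 6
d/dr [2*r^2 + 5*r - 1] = 4*r + 5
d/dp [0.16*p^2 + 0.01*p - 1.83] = 0.32*p + 0.01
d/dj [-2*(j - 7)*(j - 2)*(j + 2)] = -6*j^2 + 28*j + 8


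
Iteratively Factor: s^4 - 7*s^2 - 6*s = (s - 3)*(s^3 + 3*s^2 + 2*s) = s*(s - 3)*(s^2 + 3*s + 2) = s*(s - 3)*(s + 1)*(s + 2)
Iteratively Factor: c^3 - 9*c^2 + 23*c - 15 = (c - 5)*(c^2 - 4*c + 3) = (c - 5)*(c - 3)*(c - 1)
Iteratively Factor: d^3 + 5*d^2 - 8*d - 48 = (d + 4)*(d^2 + d - 12) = (d + 4)^2*(d - 3)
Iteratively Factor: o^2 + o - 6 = (o - 2)*(o + 3)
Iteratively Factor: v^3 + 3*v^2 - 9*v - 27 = (v - 3)*(v^2 + 6*v + 9) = (v - 3)*(v + 3)*(v + 3)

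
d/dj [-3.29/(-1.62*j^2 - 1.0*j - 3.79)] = (-10.6596*j - 3.29)/(1.62*j^2 + 1.0*j + 3.79)^2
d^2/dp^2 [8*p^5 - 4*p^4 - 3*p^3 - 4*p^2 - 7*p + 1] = 160*p^3 - 48*p^2 - 18*p - 8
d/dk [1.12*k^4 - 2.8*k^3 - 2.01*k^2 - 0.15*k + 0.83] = 4.48*k^3 - 8.4*k^2 - 4.02*k - 0.15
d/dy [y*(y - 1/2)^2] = (2*y - 1)*(6*y - 1)/4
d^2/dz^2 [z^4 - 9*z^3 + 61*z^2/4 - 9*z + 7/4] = 12*z^2 - 54*z + 61/2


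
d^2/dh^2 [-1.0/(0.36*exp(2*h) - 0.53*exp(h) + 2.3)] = (-1.0*(0.72*exp(h) - 0.53)*(1.44*exp(h) - 1.06)*exp(h) + (1.44*exp(h) - 0.53)*(0.36*exp(2*h) - 0.53*exp(h) + 2.3))*exp(h)/(0.36*exp(2*h) - 0.53*exp(h) + 2.3)^3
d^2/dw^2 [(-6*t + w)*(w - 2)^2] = -12*t + 6*w - 8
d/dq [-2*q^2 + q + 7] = 1 - 4*q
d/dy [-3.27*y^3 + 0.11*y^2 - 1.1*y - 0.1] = -9.81*y^2 + 0.22*y - 1.1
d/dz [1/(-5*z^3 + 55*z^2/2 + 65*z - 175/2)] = 4*(3*z^2 - 11*z - 13)/(5*(2*z^3 - 11*z^2 - 26*z + 35)^2)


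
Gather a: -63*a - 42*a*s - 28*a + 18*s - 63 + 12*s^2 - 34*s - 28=a*(-42*s - 91) + 12*s^2 - 16*s - 91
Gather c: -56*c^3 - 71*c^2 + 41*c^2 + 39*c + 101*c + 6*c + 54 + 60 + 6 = -56*c^3 - 30*c^2 + 146*c + 120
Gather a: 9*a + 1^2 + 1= 9*a + 2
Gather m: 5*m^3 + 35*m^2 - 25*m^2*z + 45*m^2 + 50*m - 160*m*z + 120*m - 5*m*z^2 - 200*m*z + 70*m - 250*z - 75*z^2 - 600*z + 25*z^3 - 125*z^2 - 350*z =5*m^3 + m^2*(80 - 25*z) + m*(-5*z^2 - 360*z + 240) + 25*z^3 - 200*z^2 - 1200*z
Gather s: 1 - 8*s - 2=-8*s - 1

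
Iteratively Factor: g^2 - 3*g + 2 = (g - 2)*(g - 1)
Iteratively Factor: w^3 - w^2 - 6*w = (w)*(w^2 - w - 6) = w*(w - 3)*(w + 2)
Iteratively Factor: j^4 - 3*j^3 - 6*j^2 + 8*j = (j)*(j^3 - 3*j^2 - 6*j + 8) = j*(j - 4)*(j^2 + j - 2) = j*(j - 4)*(j + 2)*(j - 1)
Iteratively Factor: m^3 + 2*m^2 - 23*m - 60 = (m - 5)*(m^2 + 7*m + 12) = (m - 5)*(m + 3)*(m + 4)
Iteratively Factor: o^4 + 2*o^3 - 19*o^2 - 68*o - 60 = (o + 2)*(o^3 - 19*o - 30) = (o + 2)*(o + 3)*(o^2 - 3*o - 10) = (o - 5)*(o + 2)*(o + 3)*(o + 2)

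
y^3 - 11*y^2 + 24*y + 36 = (y - 6)^2*(y + 1)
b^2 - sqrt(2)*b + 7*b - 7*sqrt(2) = (b + 7)*(b - sqrt(2))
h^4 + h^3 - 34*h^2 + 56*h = h*(h - 4)*(h - 2)*(h + 7)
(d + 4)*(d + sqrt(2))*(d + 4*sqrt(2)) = d^3 + 4*d^2 + 5*sqrt(2)*d^2 + 8*d + 20*sqrt(2)*d + 32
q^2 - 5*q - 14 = (q - 7)*(q + 2)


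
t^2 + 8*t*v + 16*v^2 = (t + 4*v)^2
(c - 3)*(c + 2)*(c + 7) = c^3 + 6*c^2 - 13*c - 42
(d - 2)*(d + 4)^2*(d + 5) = d^4 + 11*d^3 + 30*d^2 - 32*d - 160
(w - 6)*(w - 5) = w^2 - 11*w + 30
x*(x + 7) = x^2 + 7*x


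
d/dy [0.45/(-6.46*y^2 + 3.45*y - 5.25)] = (5.814*y - 1.5525)/(6.46*y^2 - 3.45*y + 5.25)^2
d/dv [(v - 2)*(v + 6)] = 2*v + 4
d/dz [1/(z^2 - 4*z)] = 2*(2 - z)/(z^2*(z - 4)^2)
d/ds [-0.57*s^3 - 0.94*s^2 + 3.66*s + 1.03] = -1.71*s^2 - 1.88*s + 3.66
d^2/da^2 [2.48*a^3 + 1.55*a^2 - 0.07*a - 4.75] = 14.88*a + 3.1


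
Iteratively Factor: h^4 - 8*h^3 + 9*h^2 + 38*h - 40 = (h - 1)*(h^3 - 7*h^2 + 2*h + 40) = (h - 1)*(h + 2)*(h^2 - 9*h + 20) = (h - 5)*(h - 1)*(h + 2)*(h - 4)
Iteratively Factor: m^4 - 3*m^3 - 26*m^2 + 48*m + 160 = (m + 4)*(m^3 - 7*m^2 + 2*m + 40) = (m - 5)*(m + 4)*(m^2 - 2*m - 8) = (m - 5)*(m + 2)*(m + 4)*(m - 4)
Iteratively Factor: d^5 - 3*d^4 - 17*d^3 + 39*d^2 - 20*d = (d)*(d^4 - 3*d^3 - 17*d^2 + 39*d - 20) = d*(d + 4)*(d^3 - 7*d^2 + 11*d - 5) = d*(d - 5)*(d + 4)*(d^2 - 2*d + 1) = d*(d - 5)*(d - 1)*(d + 4)*(d - 1)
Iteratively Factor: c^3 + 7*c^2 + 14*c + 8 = (c + 4)*(c^2 + 3*c + 2) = (c + 1)*(c + 4)*(c + 2)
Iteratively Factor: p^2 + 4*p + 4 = (p + 2)*(p + 2)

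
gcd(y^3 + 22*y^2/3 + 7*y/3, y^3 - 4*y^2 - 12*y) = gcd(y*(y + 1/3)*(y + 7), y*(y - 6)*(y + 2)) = y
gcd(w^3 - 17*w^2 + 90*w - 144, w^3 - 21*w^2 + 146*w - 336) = w^2 - 14*w + 48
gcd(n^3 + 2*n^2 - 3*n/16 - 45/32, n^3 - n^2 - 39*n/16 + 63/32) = n^2 + 3*n/4 - 9/8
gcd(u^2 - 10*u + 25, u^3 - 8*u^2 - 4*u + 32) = 1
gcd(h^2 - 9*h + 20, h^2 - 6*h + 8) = h - 4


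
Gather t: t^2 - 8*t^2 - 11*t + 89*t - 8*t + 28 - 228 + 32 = -7*t^2 + 70*t - 168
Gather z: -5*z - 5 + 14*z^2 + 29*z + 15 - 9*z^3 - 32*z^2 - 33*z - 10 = -9*z^3 - 18*z^2 - 9*z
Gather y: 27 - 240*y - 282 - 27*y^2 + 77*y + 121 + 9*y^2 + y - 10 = -18*y^2 - 162*y - 144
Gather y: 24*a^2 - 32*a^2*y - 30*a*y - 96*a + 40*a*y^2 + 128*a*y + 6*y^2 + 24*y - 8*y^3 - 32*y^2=24*a^2 - 96*a - 8*y^3 + y^2*(40*a - 26) + y*(-32*a^2 + 98*a + 24)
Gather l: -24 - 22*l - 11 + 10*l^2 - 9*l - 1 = 10*l^2 - 31*l - 36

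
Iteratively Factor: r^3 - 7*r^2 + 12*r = (r)*(r^2 - 7*r + 12) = r*(r - 3)*(r - 4)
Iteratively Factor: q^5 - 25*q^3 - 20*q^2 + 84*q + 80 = (q + 4)*(q^4 - 4*q^3 - 9*q^2 + 16*q + 20) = (q + 2)*(q + 4)*(q^3 - 6*q^2 + 3*q + 10) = (q - 5)*(q + 2)*(q + 4)*(q^2 - q - 2) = (q - 5)*(q + 1)*(q + 2)*(q + 4)*(q - 2)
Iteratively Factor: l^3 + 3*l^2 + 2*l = (l + 1)*(l^2 + 2*l) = l*(l + 1)*(l + 2)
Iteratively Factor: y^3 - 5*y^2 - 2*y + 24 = (y - 4)*(y^2 - y - 6) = (y - 4)*(y - 3)*(y + 2)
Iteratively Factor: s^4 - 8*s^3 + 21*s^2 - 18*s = (s - 2)*(s^3 - 6*s^2 + 9*s) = s*(s - 2)*(s^2 - 6*s + 9) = s*(s - 3)*(s - 2)*(s - 3)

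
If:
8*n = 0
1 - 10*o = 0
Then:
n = 0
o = 1/10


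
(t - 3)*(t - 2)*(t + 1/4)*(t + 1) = t^4 - 15*t^3/4 + 25*t/4 + 3/2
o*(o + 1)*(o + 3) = o^3 + 4*o^2 + 3*o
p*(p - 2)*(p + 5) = p^3 + 3*p^2 - 10*p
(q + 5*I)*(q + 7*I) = q^2 + 12*I*q - 35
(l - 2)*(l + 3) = l^2 + l - 6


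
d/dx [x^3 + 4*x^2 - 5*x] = 3*x^2 + 8*x - 5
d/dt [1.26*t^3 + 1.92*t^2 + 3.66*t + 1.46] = 3.78*t^2 + 3.84*t + 3.66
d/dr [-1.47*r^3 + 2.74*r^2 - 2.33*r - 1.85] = -4.41*r^2 + 5.48*r - 2.33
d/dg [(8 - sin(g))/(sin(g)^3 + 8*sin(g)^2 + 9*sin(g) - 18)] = 2*(sin(g)^3 - 8*sin(g)^2 - 64*sin(g) - 27)*cos(g)/(sin(g)^3 + 8*sin(g)^2 + 9*sin(g) - 18)^2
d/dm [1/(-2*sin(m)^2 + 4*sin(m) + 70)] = (sin(m) - 1)*cos(m)/((sin(m) - 7)^2*(sin(m) + 5)^2)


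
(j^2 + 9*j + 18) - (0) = j^2 + 9*j + 18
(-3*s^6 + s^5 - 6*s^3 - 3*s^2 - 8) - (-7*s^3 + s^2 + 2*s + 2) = -3*s^6 + s^5 + s^3 - 4*s^2 - 2*s - 10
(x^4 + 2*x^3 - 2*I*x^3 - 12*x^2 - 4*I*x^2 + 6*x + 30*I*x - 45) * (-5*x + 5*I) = -5*x^5 - 10*x^4 + 15*I*x^4 + 70*x^3 + 30*I*x^3 - 10*x^2 - 210*I*x^2 + 75*x + 30*I*x - 225*I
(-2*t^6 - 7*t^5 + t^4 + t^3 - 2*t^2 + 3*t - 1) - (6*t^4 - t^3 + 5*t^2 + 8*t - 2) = -2*t^6 - 7*t^5 - 5*t^4 + 2*t^3 - 7*t^2 - 5*t + 1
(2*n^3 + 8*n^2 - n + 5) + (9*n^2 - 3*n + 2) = 2*n^3 + 17*n^2 - 4*n + 7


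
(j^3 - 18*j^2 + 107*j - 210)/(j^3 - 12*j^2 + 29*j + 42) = (j - 5)/(j + 1)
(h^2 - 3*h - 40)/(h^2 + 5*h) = (h - 8)/h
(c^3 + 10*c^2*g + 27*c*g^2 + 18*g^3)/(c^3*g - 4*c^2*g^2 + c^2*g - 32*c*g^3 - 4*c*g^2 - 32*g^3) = (c^3 + 10*c^2*g + 27*c*g^2 + 18*g^3)/(g*(c^3 - 4*c^2*g + c^2 - 32*c*g^2 - 4*c*g - 32*g^2))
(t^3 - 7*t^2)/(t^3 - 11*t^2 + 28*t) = t/(t - 4)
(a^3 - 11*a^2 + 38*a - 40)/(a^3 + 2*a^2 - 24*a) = (a^2 - 7*a + 10)/(a*(a + 6))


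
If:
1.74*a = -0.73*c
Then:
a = -0.419540229885057*c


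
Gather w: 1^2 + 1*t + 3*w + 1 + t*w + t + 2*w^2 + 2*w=2*t + 2*w^2 + w*(t + 5) + 2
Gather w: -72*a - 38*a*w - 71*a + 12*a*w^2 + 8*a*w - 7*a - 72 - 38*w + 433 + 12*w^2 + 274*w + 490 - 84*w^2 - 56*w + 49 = -150*a + w^2*(12*a - 72) + w*(180 - 30*a) + 900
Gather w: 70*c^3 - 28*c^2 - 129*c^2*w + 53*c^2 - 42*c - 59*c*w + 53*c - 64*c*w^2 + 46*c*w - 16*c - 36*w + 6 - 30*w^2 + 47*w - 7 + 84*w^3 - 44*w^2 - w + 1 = 70*c^3 + 25*c^2 - 5*c + 84*w^3 + w^2*(-64*c - 74) + w*(-129*c^2 - 13*c + 10)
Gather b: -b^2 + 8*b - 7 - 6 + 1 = -b^2 + 8*b - 12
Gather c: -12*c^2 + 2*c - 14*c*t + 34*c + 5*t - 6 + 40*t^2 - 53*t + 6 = -12*c^2 + c*(36 - 14*t) + 40*t^2 - 48*t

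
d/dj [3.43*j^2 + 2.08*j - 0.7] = 6.86*j + 2.08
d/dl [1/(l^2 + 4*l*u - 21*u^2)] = 2*(-l - 2*u)/(l^2 + 4*l*u - 21*u^2)^2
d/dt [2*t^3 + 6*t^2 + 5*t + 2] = 6*t^2 + 12*t + 5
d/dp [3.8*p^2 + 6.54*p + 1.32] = 7.6*p + 6.54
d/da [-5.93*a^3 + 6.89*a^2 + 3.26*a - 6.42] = -17.79*a^2 + 13.78*a + 3.26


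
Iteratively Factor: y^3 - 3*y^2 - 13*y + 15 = (y - 1)*(y^2 - 2*y - 15) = (y - 1)*(y + 3)*(y - 5)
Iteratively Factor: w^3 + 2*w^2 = (w)*(w^2 + 2*w) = w*(w + 2)*(w)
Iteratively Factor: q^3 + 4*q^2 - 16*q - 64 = (q + 4)*(q^2 - 16) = (q + 4)^2*(q - 4)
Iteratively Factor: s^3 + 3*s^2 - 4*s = (s + 4)*(s^2 - s) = s*(s + 4)*(s - 1)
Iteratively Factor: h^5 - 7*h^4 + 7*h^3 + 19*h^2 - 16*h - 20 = (h - 5)*(h^4 - 2*h^3 - 3*h^2 + 4*h + 4) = (h - 5)*(h - 2)*(h^3 - 3*h - 2) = (h - 5)*(h - 2)^2*(h^2 + 2*h + 1) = (h - 5)*(h - 2)^2*(h + 1)*(h + 1)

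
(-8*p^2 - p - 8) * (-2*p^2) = 16*p^4 + 2*p^3 + 16*p^2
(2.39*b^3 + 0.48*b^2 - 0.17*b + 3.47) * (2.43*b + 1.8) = 5.8077*b^4 + 5.4684*b^3 + 0.4509*b^2 + 8.1261*b + 6.246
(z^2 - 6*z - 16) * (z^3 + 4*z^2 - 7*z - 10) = z^5 - 2*z^4 - 47*z^3 - 32*z^2 + 172*z + 160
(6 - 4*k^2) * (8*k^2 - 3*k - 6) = -32*k^4 + 12*k^3 + 72*k^2 - 18*k - 36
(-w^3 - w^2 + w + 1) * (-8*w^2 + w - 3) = 8*w^5 + 7*w^4 - 6*w^3 - 4*w^2 - 2*w - 3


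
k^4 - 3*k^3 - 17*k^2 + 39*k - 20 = (k - 5)*(k - 1)^2*(k + 4)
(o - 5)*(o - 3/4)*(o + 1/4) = o^3 - 11*o^2/2 + 37*o/16 + 15/16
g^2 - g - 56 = (g - 8)*(g + 7)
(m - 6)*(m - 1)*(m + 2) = m^3 - 5*m^2 - 8*m + 12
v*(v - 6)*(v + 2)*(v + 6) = v^4 + 2*v^3 - 36*v^2 - 72*v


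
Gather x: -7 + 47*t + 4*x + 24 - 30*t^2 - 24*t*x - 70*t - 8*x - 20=-30*t^2 - 23*t + x*(-24*t - 4) - 3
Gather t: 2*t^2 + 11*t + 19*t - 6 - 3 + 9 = 2*t^2 + 30*t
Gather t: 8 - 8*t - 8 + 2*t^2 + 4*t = 2*t^2 - 4*t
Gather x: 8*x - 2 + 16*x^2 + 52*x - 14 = 16*x^2 + 60*x - 16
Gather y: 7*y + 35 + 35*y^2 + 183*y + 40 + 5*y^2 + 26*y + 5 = 40*y^2 + 216*y + 80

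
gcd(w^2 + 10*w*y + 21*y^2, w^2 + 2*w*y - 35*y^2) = w + 7*y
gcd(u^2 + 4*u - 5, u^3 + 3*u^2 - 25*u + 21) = u - 1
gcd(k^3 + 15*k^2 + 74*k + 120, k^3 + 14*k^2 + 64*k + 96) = k^2 + 10*k + 24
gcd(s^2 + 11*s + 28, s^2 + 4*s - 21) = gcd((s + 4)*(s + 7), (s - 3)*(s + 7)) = s + 7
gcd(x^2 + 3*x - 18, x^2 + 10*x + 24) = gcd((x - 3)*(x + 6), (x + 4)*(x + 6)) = x + 6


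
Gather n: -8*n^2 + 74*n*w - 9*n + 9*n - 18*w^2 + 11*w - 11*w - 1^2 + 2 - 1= -8*n^2 + 74*n*w - 18*w^2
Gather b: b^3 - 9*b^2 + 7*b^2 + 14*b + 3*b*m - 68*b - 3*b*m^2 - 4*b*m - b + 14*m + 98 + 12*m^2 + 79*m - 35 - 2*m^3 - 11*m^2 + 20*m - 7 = b^3 - 2*b^2 + b*(-3*m^2 - m - 55) - 2*m^3 + m^2 + 113*m + 56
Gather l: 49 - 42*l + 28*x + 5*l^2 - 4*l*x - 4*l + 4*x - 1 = 5*l^2 + l*(-4*x - 46) + 32*x + 48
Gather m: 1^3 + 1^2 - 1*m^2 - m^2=2 - 2*m^2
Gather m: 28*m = 28*m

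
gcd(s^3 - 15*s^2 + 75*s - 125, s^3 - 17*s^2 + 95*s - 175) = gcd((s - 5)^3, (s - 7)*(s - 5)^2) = s^2 - 10*s + 25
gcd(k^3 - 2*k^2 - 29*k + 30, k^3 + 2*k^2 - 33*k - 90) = k^2 - k - 30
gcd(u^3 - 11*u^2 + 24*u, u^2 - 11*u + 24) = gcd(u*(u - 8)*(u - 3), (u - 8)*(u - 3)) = u^2 - 11*u + 24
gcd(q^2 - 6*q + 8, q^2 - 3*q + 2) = q - 2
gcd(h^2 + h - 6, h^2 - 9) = h + 3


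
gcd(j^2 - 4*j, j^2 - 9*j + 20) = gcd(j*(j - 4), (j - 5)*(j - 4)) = j - 4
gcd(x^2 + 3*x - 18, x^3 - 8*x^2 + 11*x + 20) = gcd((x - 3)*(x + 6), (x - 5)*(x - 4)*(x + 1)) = 1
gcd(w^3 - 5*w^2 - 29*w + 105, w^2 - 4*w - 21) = w - 7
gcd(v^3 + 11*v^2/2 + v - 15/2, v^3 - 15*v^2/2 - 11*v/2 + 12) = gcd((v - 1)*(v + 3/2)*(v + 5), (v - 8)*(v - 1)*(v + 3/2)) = v^2 + v/2 - 3/2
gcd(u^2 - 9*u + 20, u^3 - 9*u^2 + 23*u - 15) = u - 5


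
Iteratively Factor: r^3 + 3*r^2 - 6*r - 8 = (r - 2)*(r^2 + 5*r + 4) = (r - 2)*(r + 1)*(r + 4)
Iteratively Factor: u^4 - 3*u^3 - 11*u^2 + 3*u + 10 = (u + 2)*(u^3 - 5*u^2 - u + 5) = (u + 1)*(u + 2)*(u^2 - 6*u + 5) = (u - 1)*(u + 1)*(u + 2)*(u - 5)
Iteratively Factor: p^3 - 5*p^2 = (p)*(p^2 - 5*p) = p*(p - 5)*(p)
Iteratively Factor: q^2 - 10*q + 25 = (q - 5)*(q - 5)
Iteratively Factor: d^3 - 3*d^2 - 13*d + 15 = (d - 5)*(d^2 + 2*d - 3) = (d - 5)*(d + 3)*(d - 1)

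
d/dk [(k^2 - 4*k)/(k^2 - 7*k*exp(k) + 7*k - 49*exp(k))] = (k*(k - 4)*(7*k*exp(k) - 2*k + 56*exp(k) - 7) + 2*(k - 2)*(k^2 - 7*k*exp(k) + 7*k - 49*exp(k)))/(k^2 - 7*k*exp(k) + 7*k - 49*exp(k))^2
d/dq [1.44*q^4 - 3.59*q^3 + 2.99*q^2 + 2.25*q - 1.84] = 5.76*q^3 - 10.77*q^2 + 5.98*q + 2.25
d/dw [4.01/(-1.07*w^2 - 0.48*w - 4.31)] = (8.5814*w + 1.9248)/(1.07*w^2 + 0.48*w + 4.31)^2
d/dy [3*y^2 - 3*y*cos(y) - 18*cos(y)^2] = 3*y*sin(y) + 6*y + 18*sin(2*y) - 3*cos(y)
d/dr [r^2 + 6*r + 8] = 2*r + 6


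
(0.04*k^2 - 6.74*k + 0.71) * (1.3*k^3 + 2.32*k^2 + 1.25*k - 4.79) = 0.052*k^5 - 8.6692*k^4 - 14.6638*k^3 - 6.9694*k^2 + 33.1721*k - 3.4009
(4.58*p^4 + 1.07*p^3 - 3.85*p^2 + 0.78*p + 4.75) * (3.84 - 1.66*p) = -7.6028*p^5 + 15.811*p^4 + 10.4998*p^3 - 16.0788*p^2 - 4.8898*p + 18.24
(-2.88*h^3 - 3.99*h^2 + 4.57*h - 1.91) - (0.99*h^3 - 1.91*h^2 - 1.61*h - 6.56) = -3.87*h^3 - 2.08*h^2 + 6.18*h + 4.65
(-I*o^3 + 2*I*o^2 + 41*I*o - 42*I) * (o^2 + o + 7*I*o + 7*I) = -I*o^5 + 7*o^4 + I*o^4 - 7*o^3 + 43*I*o^3 - 301*o^2 - I*o^2 + 7*o - 42*I*o + 294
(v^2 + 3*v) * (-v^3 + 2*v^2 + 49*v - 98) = -v^5 - v^4 + 55*v^3 + 49*v^2 - 294*v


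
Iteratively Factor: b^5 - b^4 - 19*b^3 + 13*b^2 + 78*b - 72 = (b - 4)*(b^4 + 3*b^3 - 7*b^2 - 15*b + 18) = (b - 4)*(b + 3)*(b^3 - 7*b + 6) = (b - 4)*(b - 1)*(b + 3)*(b^2 + b - 6) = (b - 4)*(b - 2)*(b - 1)*(b + 3)*(b + 3)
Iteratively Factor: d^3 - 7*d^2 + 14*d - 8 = (d - 2)*(d^2 - 5*d + 4) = (d - 4)*(d - 2)*(d - 1)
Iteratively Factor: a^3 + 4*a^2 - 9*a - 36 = (a - 3)*(a^2 + 7*a + 12) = (a - 3)*(a + 3)*(a + 4)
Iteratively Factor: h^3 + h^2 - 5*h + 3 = (h - 1)*(h^2 + 2*h - 3) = (h - 1)*(h + 3)*(h - 1)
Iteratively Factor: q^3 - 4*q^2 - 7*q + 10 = (q - 1)*(q^2 - 3*q - 10) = (q - 1)*(q + 2)*(q - 5)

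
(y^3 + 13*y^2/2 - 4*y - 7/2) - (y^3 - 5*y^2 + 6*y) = 23*y^2/2 - 10*y - 7/2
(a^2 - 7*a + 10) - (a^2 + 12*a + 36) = -19*a - 26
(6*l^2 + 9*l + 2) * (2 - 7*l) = -42*l^3 - 51*l^2 + 4*l + 4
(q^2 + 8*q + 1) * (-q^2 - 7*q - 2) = -q^4 - 15*q^3 - 59*q^2 - 23*q - 2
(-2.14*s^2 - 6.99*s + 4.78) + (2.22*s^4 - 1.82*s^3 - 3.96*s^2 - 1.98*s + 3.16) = 2.22*s^4 - 1.82*s^3 - 6.1*s^2 - 8.97*s + 7.94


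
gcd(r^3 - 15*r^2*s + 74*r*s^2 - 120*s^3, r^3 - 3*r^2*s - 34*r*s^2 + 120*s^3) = r^2 - 9*r*s + 20*s^2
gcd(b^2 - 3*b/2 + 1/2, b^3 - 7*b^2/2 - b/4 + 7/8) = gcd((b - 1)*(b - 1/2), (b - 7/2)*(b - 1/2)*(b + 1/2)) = b - 1/2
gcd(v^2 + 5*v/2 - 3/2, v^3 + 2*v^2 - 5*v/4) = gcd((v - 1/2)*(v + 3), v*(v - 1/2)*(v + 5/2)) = v - 1/2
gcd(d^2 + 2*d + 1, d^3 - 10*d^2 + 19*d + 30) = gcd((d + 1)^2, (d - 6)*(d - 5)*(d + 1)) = d + 1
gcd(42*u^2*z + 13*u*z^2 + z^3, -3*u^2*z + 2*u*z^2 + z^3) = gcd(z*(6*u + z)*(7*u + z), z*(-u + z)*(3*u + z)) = z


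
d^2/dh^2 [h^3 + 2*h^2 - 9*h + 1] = 6*h + 4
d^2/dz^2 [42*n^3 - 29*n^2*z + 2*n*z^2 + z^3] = 4*n + 6*z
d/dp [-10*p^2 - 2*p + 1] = -20*p - 2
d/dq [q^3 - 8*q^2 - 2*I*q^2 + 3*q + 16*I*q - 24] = 3*q^2 - 16*q - 4*I*q + 3 + 16*I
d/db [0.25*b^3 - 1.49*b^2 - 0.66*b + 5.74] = 0.75*b^2 - 2.98*b - 0.66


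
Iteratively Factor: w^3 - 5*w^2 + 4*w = (w - 4)*(w^2 - w) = w*(w - 4)*(w - 1)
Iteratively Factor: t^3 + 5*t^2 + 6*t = (t + 2)*(t^2 + 3*t) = (t + 2)*(t + 3)*(t)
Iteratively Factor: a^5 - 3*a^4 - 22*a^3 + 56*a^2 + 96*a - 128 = (a - 4)*(a^4 + a^3 - 18*a^2 - 16*a + 32) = (a - 4)*(a + 4)*(a^3 - 3*a^2 - 6*a + 8) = (a - 4)*(a + 2)*(a + 4)*(a^2 - 5*a + 4) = (a - 4)*(a - 1)*(a + 2)*(a + 4)*(a - 4)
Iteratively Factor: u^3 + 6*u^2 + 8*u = (u + 4)*(u^2 + 2*u) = u*(u + 4)*(u + 2)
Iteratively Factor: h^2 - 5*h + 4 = (h - 4)*(h - 1)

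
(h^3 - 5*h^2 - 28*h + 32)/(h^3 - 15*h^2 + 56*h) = (h^2 + 3*h - 4)/(h*(h - 7))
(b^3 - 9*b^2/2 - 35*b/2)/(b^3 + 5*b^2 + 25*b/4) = 2*(b - 7)/(2*b + 5)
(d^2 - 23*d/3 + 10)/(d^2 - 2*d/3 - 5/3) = (d - 6)/(d + 1)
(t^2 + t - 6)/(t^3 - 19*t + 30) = (t + 3)/(t^2 + 2*t - 15)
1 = 1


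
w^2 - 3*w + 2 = (w - 2)*(w - 1)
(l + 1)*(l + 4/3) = l^2 + 7*l/3 + 4/3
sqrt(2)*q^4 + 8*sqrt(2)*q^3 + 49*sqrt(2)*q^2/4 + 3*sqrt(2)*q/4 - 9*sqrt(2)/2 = (q - 1/2)*(q + 3/2)*(q + 6)*(sqrt(2)*q + sqrt(2))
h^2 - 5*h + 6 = (h - 3)*(h - 2)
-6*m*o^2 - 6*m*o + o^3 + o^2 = o*(-6*m + o)*(o + 1)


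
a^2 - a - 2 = (a - 2)*(a + 1)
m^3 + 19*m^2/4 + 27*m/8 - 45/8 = (m - 3/4)*(m + 5/2)*(m + 3)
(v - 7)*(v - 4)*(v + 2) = v^3 - 9*v^2 + 6*v + 56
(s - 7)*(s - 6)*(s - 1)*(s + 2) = s^4 - 12*s^3 + 27*s^2 + 68*s - 84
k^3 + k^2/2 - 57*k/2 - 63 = (k - 6)*(k + 3)*(k + 7/2)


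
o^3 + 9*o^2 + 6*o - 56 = (o - 2)*(o + 4)*(o + 7)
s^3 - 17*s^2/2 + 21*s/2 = s*(s - 7)*(s - 3/2)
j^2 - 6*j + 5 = (j - 5)*(j - 1)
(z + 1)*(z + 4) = z^2 + 5*z + 4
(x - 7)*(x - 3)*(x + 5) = x^3 - 5*x^2 - 29*x + 105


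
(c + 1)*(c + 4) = c^2 + 5*c + 4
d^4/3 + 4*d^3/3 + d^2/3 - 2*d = d*(d/3 + 1)*(d - 1)*(d + 2)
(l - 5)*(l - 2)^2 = l^3 - 9*l^2 + 24*l - 20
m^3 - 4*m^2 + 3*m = m*(m - 3)*(m - 1)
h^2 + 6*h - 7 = (h - 1)*(h + 7)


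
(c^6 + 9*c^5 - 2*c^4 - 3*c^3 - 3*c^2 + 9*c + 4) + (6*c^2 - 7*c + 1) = c^6 + 9*c^5 - 2*c^4 - 3*c^3 + 3*c^2 + 2*c + 5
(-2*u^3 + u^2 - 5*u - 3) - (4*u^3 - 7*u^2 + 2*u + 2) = -6*u^3 + 8*u^2 - 7*u - 5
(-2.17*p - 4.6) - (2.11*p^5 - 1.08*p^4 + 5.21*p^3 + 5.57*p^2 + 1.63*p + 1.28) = -2.11*p^5 + 1.08*p^4 - 5.21*p^3 - 5.57*p^2 - 3.8*p - 5.88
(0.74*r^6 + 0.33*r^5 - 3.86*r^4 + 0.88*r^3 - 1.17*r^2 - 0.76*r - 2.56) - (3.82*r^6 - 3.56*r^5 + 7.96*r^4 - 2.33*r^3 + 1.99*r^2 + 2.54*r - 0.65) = -3.08*r^6 + 3.89*r^5 - 11.82*r^4 + 3.21*r^3 - 3.16*r^2 - 3.3*r - 1.91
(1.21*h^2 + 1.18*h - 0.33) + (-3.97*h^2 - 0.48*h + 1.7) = -2.76*h^2 + 0.7*h + 1.37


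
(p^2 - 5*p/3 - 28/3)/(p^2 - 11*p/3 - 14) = (p - 4)/(p - 6)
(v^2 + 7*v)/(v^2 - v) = (v + 7)/(v - 1)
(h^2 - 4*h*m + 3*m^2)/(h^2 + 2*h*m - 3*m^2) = (h - 3*m)/(h + 3*m)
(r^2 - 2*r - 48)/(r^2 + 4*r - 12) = (r - 8)/(r - 2)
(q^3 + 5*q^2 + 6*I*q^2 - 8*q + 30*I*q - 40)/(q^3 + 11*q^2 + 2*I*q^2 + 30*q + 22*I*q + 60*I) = (q + 4*I)/(q + 6)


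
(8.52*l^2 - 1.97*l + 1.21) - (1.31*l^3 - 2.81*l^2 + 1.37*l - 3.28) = -1.31*l^3 + 11.33*l^2 - 3.34*l + 4.49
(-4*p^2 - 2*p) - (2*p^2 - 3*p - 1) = -6*p^2 + p + 1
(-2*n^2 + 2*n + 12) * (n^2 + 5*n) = -2*n^4 - 8*n^3 + 22*n^2 + 60*n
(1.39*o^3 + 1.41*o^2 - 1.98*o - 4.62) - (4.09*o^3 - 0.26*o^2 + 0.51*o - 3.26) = -2.7*o^3 + 1.67*o^2 - 2.49*o - 1.36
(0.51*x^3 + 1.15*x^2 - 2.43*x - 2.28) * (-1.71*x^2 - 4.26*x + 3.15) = -0.8721*x^5 - 4.1391*x^4 + 0.862800000000002*x^3 + 17.8731*x^2 + 2.0583*x - 7.182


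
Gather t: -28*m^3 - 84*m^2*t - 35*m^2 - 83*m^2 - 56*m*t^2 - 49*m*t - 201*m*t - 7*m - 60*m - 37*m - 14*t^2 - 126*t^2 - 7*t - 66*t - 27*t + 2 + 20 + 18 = -28*m^3 - 118*m^2 - 104*m + t^2*(-56*m - 140) + t*(-84*m^2 - 250*m - 100) + 40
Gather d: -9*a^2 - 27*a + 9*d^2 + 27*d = -9*a^2 - 27*a + 9*d^2 + 27*d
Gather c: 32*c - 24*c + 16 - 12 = 8*c + 4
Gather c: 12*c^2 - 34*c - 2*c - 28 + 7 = 12*c^2 - 36*c - 21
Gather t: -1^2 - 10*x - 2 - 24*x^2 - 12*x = -24*x^2 - 22*x - 3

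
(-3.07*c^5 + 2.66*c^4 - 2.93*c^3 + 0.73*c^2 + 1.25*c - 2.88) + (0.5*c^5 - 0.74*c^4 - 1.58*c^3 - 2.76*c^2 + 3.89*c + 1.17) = -2.57*c^5 + 1.92*c^4 - 4.51*c^3 - 2.03*c^2 + 5.14*c - 1.71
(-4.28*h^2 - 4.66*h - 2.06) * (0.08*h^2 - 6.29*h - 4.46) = -0.3424*h^4 + 26.5484*h^3 + 48.2354*h^2 + 33.741*h + 9.1876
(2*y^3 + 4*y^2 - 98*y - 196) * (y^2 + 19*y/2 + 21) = 2*y^5 + 23*y^4 - 18*y^3 - 1043*y^2 - 3920*y - 4116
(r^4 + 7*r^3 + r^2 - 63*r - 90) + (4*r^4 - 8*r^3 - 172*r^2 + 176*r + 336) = 5*r^4 - r^3 - 171*r^2 + 113*r + 246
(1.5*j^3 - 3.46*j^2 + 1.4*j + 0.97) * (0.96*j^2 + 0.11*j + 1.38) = 1.44*j^5 - 3.1566*j^4 + 3.0334*j^3 - 3.6896*j^2 + 2.0387*j + 1.3386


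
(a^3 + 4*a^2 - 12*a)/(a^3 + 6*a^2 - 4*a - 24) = a/(a + 2)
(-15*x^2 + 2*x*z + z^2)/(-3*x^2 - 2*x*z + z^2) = (5*x + z)/(x + z)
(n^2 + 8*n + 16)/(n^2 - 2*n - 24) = (n + 4)/(n - 6)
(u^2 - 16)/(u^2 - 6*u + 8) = (u + 4)/(u - 2)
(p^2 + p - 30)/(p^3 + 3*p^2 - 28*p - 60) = 1/(p + 2)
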